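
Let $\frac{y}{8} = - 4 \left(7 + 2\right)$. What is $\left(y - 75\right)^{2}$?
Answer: $131769$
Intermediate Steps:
$y = -288$ ($y = 8 \left(- 4 \left(7 + 2\right)\right) = 8 \left(\left(-4\right) 9\right) = 8 \left(-36\right) = -288$)
$\left(y - 75\right)^{2} = \left(-288 - 75\right)^{2} = \left(-363\right)^{2} = 131769$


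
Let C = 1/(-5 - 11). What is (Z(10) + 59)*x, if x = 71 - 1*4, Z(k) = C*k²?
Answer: 14137/4 ≈ 3534.3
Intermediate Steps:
C = -1/16 (C = 1/(-16) = -1/16 ≈ -0.062500)
Z(k) = -k²/16
x = 67 (x = 71 - 4 = 67)
(Z(10) + 59)*x = (-1/16*10² + 59)*67 = (-1/16*100 + 59)*67 = (-25/4 + 59)*67 = (211/4)*67 = 14137/4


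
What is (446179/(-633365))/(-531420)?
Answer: 446179/336582828300 ≈ 1.3256e-6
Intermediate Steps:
(446179/(-633365))/(-531420) = (446179*(-1/633365))*(-1/531420) = -446179/633365*(-1/531420) = 446179/336582828300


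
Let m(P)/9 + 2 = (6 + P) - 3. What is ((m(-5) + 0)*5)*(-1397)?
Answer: 251460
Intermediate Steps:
m(P) = 9 + 9*P (m(P) = -18 + 9*((6 + P) - 3) = -18 + 9*(3 + P) = -18 + (27 + 9*P) = 9 + 9*P)
((m(-5) + 0)*5)*(-1397) = (((9 + 9*(-5)) + 0)*5)*(-1397) = (((9 - 45) + 0)*5)*(-1397) = ((-36 + 0)*5)*(-1397) = -36*5*(-1397) = -180*(-1397) = 251460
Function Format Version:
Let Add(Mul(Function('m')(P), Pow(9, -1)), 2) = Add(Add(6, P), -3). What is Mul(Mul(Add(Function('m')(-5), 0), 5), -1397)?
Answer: 251460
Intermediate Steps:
Function('m')(P) = Add(9, Mul(9, P)) (Function('m')(P) = Add(-18, Mul(9, Add(Add(6, P), -3))) = Add(-18, Mul(9, Add(3, P))) = Add(-18, Add(27, Mul(9, P))) = Add(9, Mul(9, P)))
Mul(Mul(Add(Function('m')(-5), 0), 5), -1397) = Mul(Mul(Add(Add(9, Mul(9, -5)), 0), 5), -1397) = Mul(Mul(Add(Add(9, -45), 0), 5), -1397) = Mul(Mul(Add(-36, 0), 5), -1397) = Mul(Mul(-36, 5), -1397) = Mul(-180, -1397) = 251460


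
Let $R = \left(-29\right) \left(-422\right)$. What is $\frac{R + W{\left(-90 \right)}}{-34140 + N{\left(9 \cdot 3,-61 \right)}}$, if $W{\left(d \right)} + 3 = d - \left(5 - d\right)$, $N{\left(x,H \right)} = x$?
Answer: $- \frac{12050}{34113} \approx -0.35324$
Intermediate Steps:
$R = 12238$
$W{\left(d \right)} = -8 + 2 d$ ($W{\left(d \right)} = -3 + \left(d - \left(5 - d\right)\right) = -3 + \left(d + \left(-5 + d\right)\right) = -3 + \left(-5 + 2 d\right) = -8 + 2 d$)
$\frac{R + W{\left(-90 \right)}}{-34140 + N{\left(9 \cdot 3,-61 \right)}} = \frac{12238 + \left(-8 + 2 \left(-90\right)\right)}{-34140 + 9 \cdot 3} = \frac{12238 - 188}{-34140 + 27} = \frac{12238 - 188}{-34113} = 12050 \left(- \frac{1}{34113}\right) = - \frac{12050}{34113}$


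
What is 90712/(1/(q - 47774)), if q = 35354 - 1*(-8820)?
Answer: -326563200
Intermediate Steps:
q = 44174 (q = 35354 + 8820 = 44174)
90712/(1/(q - 47774)) = 90712/(1/(44174 - 47774)) = 90712/(1/(-3600)) = 90712/(-1/3600) = 90712*(-3600) = -326563200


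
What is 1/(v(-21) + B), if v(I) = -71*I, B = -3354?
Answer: -1/1863 ≈ -0.00053677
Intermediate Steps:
1/(v(-21) + B) = 1/(-71*(-21) - 3354) = 1/(1491 - 3354) = 1/(-1863) = -1/1863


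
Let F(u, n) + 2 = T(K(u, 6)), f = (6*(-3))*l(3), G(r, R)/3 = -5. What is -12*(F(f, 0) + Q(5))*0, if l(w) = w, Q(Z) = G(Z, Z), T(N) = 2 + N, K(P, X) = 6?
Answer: 0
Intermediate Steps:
G(r, R) = -15 (G(r, R) = 3*(-5) = -15)
Q(Z) = -15
f = -54 (f = (6*(-3))*3 = -18*3 = -54)
F(u, n) = 6 (F(u, n) = -2 + (2 + 6) = -2 + 8 = 6)
-12*(F(f, 0) + Q(5))*0 = -12*(6 - 15)*0 = -(-108)*0 = -12*0 = 0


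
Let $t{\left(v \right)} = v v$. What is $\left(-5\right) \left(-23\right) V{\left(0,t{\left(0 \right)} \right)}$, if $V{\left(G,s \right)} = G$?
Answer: $0$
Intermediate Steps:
$t{\left(v \right)} = v^{2}$
$\left(-5\right) \left(-23\right) V{\left(0,t{\left(0 \right)} \right)} = \left(-5\right) \left(-23\right) 0 = 115 \cdot 0 = 0$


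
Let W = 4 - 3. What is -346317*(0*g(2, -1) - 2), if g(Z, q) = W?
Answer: 692634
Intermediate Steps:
W = 1
g(Z, q) = 1
-346317*(0*g(2, -1) - 2) = -346317*(0*1 - 2) = -346317*(0 - 2) = -346317*(-2) = 692634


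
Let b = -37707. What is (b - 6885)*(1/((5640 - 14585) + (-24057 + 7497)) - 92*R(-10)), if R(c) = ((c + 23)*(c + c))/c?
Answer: 2720466996912/25505 ≈ 1.0666e+8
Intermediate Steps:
R(c) = 46 + 2*c (R(c) = ((23 + c)*(2*c))/c = (2*c*(23 + c))/c = 46 + 2*c)
(b - 6885)*(1/((5640 - 14585) + (-24057 + 7497)) - 92*R(-10)) = (-37707 - 6885)*(1/((5640 - 14585) + (-24057 + 7497)) - 92*(46 + 2*(-10))) = -44592*(1/(-8945 - 16560) - 92*(46 - 20)) = -44592*(1/(-25505) - 92*26) = -44592*(-1/25505 - 2392) = -44592*(-61007961/25505) = 2720466996912/25505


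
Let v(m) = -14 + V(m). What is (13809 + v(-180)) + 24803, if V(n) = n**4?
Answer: 1049798598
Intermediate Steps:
v(m) = -14 + m**4
(13809 + v(-180)) + 24803 = (13809 + (-14 + (-180)**4)) + 24803 = (13809 + (-14 + 1049760000)) + 24803 = (13809 + 1049759986) + 24803 = 1049773795 + 24803 = 1049798598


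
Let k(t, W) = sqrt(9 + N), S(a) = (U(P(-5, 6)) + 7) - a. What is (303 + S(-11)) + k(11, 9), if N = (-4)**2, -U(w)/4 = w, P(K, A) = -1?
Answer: 330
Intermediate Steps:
U(w) = -4*w
S(a) = 11 - a (S(a) = (-4*(-1) + 7) - a = (4 + 7) - a = 11 - a)
N = 16
k(t, W) = 5 (k(t, W) = sqrt(9 + 16) = sqrt(25) = 5)
(303 + S(-11)) + k(11, 9) = (303 + (11 - 1*(-11))) + 5 = (303 + (11 + 11)) + 5 = (303 + 22) + 5 = 325 + 5 = 330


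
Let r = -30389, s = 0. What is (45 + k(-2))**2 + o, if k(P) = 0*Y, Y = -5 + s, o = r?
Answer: -28364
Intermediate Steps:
o = -30389
Y = -5 (Y = -5 + 0 = -5)
k(P) = 0 (k(P) = 0*(-5) = 0)
(45 + k(-2))**2 + o = (45 + 0)**2 - 30389 = 45**2 - 30389 = 2025 - 30389 = -28364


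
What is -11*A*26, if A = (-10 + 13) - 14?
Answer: 3146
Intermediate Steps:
A = -11 (A = 3 - 14 = -11)
-11*A*26 = -11*(-11)*26 = 121*26 = 3146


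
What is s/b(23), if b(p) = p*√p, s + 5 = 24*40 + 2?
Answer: 957*√23/529 ≈ 8.6760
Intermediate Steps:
s = 957 (s = -5 + (24*40 + 2) = -5 + (960 + 2) = -5 + 962 = 957)
b(p) = p^(3/2)
s/b(23) = 957/(23^(3/2)) = 957/((23*√23)) = 957*(√23/529) = 957*√23/529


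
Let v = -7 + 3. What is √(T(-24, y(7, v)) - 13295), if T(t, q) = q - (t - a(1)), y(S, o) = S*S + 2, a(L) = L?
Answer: I*√13219 ≈ 114.97*I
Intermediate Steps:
v = -4
y(S, o) = 2 + S² (y(S, o) = S² + 2 = 2 + S²)
T(t, q) = 1 + q - t (T(t, q) = q - (t - 1*1) = q - (t - 1) = q - (-1 + t) = q + (1 - t) = 1 + q - t)
√(T(-24, y(7, v)) - 13295) = √((1 + (2 + 7²) - 1*(-24)) - 13295) = √((1 + (2 + 49) + 24) - 13295) = √((1 + 51 + 24) - 13295) = √(76 - 13295) = √(-13219) = I*√13219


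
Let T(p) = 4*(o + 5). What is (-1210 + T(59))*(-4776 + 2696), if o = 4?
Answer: 2441920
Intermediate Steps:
T(p) = 36 (T(p) = 4*(4 + 5) = 4*9 = 36)
(-1210 + T(59))*(-4776 + 2696) = (-1210 + 36)*(-4776 + 2696) = -1174*(-2080) = 2441920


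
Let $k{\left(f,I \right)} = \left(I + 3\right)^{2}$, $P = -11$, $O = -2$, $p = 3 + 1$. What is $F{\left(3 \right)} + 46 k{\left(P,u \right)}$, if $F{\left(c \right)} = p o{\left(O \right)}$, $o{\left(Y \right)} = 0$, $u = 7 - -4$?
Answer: $9016$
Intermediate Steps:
$p = 4$
$u = 11$ ($u = 7 + 4 = 11$)
$F{\left(c \right)} = 0$ ($F{\left(c \right)} = 4 \cdot 0 = 0$)
$k{\left(f,I \right)} = \left(3 + I\right)^{2}$
$F{\left(3 \right)} + 46 k{\left(P,u \right)} = 0 + 46 \left(3 + 11\right)^{2} = 0 + 46 \cdot 14^{2} = 0 + 46 \cdot 196 = 0 + 9016 = 9016$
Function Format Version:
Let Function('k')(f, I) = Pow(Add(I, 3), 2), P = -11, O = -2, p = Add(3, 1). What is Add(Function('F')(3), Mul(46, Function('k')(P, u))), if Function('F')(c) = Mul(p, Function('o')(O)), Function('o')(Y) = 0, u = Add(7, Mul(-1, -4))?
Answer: 9016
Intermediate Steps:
p = 4
u = 11 (u = Add(7, 4) = 11)
Function('F')(c) = 0 (Function('F')(c) = Mul(4, 0) = 0)
Function('k')(f, I) = Pow(Add(3, I), 2)
Add(Function('F')(3), Mul(46, Function('k')(P, u))) = Add(0, Mul(46, Pow(Add(3, 11), 2))) = Add(0, Mul(46, Pow(14, 2))) = Add(0, Mul(46, 196)) = Add(0, 9016) = 9016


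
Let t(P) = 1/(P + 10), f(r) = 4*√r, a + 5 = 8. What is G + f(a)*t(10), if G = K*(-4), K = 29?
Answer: -116 + √3/5 ≈ -115.65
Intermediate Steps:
a = 3 (a = -5 + 8 = 3)
t(P) = 1/(10 + P)
G = -116 (G = 29*(-4) = -116)
G + f(a)*t(10) = -116 + (4*√3)/(10 + 10) = -116 + (4*√3)/20 = -116 + (4*√3)*(1/20) = -116 + √3/5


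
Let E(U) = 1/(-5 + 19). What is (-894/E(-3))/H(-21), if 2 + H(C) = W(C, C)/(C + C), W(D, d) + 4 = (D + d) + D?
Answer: 525672/17 ≈ 30922.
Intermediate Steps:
W(D, d) = -4 + d + 2*D (W(D, d) = -4 + ((D + d) + D) = -4 + (d + 2*D) = -4 + d + 2*D)
E(U) = 1/14
H(C) = -2 + (-4 + 3*C)/(2*C) (H(C) = -2 + (-4 + C + 2*C)/(C + C) = -2 + (-4 + 3*C)/((2*C)) = -2 + (1/(2*C))*(-4 + 3*C) = -2 + (-4 + 3*C)/(2*C))
(-894/E(-3))/H(-21) = (-894/1/14)/(((½)*(-4 - 1*(-21))/(-21))) = (-894*14)/(((½)*(-1/21)*(-4 + 21))) = -12516/((½)*(-1/21)*17) = -12516/(-17/42) = -12516*(-42/17) = 525672/17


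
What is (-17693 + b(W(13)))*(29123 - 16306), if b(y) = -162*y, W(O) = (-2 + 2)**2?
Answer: -226771181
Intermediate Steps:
W(O) = 0 (W(O) = 0**2 = 0)
(-17693 + b(W(13)))*(29123 - 16306) = (-17693 - 162*0)*(29123 - 16306) = (-17693 + 0)*12817 = -17693*12817 = -226771181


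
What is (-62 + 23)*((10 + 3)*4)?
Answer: -2028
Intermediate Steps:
(-62 + 23)*((10 + 3)*4) = -507*4 = -39*52 = -2028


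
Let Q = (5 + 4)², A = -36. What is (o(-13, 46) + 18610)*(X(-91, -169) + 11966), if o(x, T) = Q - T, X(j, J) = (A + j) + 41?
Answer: 221502600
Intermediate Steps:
Q = 81 (Q = 9² = 81)
X(j, J) = 5 + j (X(j, J) = (-36 + j) + 41 = 5 + j)
o(x, T) = 81 - T
(o(-13, 46) + 18610)*(X(-91, -169) + 11966) = ((81 - 1*46) + 18610)*((5 - 91) + 11966) = ((81 - 46) + 18610)*(-86 + 11966) = (35 + 18610)*11880 = 18645*11880 = 221502600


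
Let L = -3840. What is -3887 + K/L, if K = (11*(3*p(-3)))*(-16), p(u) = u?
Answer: -310993/80 ≈ -3887.4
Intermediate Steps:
K = 1584 (K = (11*(3*(-3)))*(-16) = (11*(-9))*(-16) = -99*(-16) = 1584)
-3887 + K/L = -3887 + 1584/(-3840) = -3887 + 1584*(-1/3840) = -3887 - 33/80 = -310993/80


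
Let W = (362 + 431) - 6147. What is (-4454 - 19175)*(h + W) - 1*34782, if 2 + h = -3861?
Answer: 217753711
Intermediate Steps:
W = -5354 (W = 793 - 6147 = -5354)
h = -3863 (h = -2 - 3861 = -3863)
(-4454 - 19175)*(h + W) - 1*34782 = (-4454 - 19175)*(-3863 - 5354) - 1*34782 = -23629*(-9217) - 34782 = 217788493 - 34782 = 217753711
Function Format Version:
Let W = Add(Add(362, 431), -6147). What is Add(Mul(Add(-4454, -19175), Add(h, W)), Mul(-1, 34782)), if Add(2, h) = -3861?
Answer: 217753711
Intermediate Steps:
W = -5354 (W = Add(793, -6147) = -5354)
h = -3863 (h = Add(-2, -3861) = -3863)
Add(Mul(Add(-4454, -19175), Add(h, W)), Mul(-1, 34782)) = Add(Mul(Add(-4454, -19175), Add(-3863, -5354)), Mul(-1, 34782)) = Add(Mul(-23629, -9217), -34782) = Add(217788493, -34782) = 217753711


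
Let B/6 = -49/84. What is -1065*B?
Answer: 7455/2 ≈ 3727.5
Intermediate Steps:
B = -7/2 (B = 6*(-49/84) = 6*(-49*1/84) = 6*(-7/12) = -7/2 ≈ -3.5000)
-1065*B = -1065*(-7/2) = 7455/2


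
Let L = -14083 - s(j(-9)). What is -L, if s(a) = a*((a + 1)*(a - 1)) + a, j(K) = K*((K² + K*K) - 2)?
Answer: -2985969917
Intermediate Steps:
j(K) = K*(-2 + 2*K²) (j(K) = K*((K² + K²) - 2) = K*(2*K² - 2) = K*(-2 + 2*K²))
s(a) = a + a*(1 + a)*(-1 + a) (s(a) = a*((1 + a)*(-1 + a)) + a = a*(1 + a)*(-1 + a) + a = a + a*(1 + a)*(-1 + a))
L = 2985969917 (L = -14083 - (2*(-9)*(-1 + (-9)²))³ = -14083 - (2*(-9)*(-1 + 81))³ = -14083 - (2*(-9)*80)³ = -14083 - 1*(-1440)³ = -14083 - 1*(-2985984000) = -14083 + 2985984000 = 2985969917)
-L = -1*2985969917 = -2985969917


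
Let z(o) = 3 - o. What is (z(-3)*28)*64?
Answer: 10752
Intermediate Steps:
(z(-3)*28)*64 = ((3 - 1*(-3))*28)*64 = ((3 + 3)*28)*64 = (6*28)*64 = 168*64 = 10752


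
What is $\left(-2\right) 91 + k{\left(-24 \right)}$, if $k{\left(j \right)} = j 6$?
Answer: $-326$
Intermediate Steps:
$k{\left(j \right)} = 6 j$
$\left(-2\right) 91 + k{\left(-24 \right)} = \left(-2\right) 91 + 6 \left(-24\right) = -182 - 144 = -326$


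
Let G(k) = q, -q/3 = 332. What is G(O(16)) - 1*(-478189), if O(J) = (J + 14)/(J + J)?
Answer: 477193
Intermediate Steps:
O(J) = (14 + J)/(2*J) (O(J) = (14 + J)/((2*J)) = (14 + J)*(1/(2*J)) = (14 + J)/(2*J))
q = -996 (q = -3*332 = -996)
G(k) = -996
G(O(16)) - 1*(-478189) = -996 - 1*(-478189) = -996 + 478189 = 477193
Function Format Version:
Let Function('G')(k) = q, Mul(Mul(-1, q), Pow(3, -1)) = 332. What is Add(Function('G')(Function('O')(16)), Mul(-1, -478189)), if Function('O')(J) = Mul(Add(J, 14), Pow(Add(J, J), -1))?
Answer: 477193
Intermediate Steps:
Function('O')(J) = Mul(Rational(1, 2), Pow(J, -1), Add(14, J)) (Function('O')(J) = Mul(Add(14, J), Pow(Mul(2, J), -1)) = Mul(Add(14, J), Mul(Rational(1, 2), Pow(J, -1))) = Mul(Rational(1, 2), Pow(J, -1), Add(14, J)))
q = -996 (q = Mul(-3, 332) = -996)
Function('G')(k) = -996
Add(Function('G')(Function('O')(16)), Mul(-1, -478189)) = Add(-996, Mul(-1, -478189)) = Add(-996, 478189) = 477193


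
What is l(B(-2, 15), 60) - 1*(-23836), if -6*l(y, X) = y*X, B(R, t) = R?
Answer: 23856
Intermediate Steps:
l(y, X) = -X*y/6 (l(y, X) = -y*X/6 = -X*y/6)
l(B(-2, 15), 60) - 1*(-23836) = -1/6*60*(-2) - 1*(-23836) = 20 + 23836 = 23856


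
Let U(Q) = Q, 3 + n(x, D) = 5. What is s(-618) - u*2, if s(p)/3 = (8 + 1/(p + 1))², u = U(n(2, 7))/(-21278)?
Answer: 777314560703/4050150271 ≈ 191.92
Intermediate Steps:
n(x, D) = 2 (n(x, D) = -3 + 5 = 2)
u = -1/10639 (u = 2/(-21278) = 2*(-1/21278) = -1/10639 ≈ -9.3994e-5)
s(p) = 3*(8 + 1/(1 + p))² (s(p) = 3*(8 + 1/(p + 1))² = 3*(8 + 1/(1 + p))²)
s(-618) - u*2 = 3*(9 + 8*(-618))²/(1 - 618)² - (-1)*2/10639 = 3*(9 - 4944)²/(-617)² - 1*(-2/10639) = 3*(1/380689)*(-4935)² + 2/10639 = 3*(1/380689)*24354225 + 2/10639 = 73062675/380689 + 2/10639 = 777314560703/4050150271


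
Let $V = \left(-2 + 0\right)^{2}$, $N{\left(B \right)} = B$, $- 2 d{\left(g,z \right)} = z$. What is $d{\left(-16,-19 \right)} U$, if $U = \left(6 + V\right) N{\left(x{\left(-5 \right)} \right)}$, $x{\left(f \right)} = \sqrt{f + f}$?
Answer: $95 i \sqrt{10} \approx 300.42 i$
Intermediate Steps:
$x{\left(f \right)} = \sqrt{2} \sqrt{f}$ ($x{\left(f \right)} = \sqrt{2 f} = \sqrt{2} \sqrt{f}$)
$d{\left(g,z \right)} = - \frac{z}{2}$
$V = 4$ ($V = \left(-2\right)^{2} = 4$)
$U = 10 i \sqrt{10}$ ($U = \left(6 + 4\right) \sqrt{2} \sqrt{-5} = 10 \sqrt{2} i \sqrt{5} = 10 i \sqrt{10} \approx 31.623 i$)
$d{\left(-16,-19 \right)} U = \left(- \frac{1}{2}\right) \left(-19\right) 10 i \sqrt{10} = \frac{19 \cdot 10 i \sqrt{10}}{2} = 95 i \sqrt{10}$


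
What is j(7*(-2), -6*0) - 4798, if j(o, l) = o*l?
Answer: -4798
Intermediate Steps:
j(o, l) = l*o
j(7*(-2), -6*0) - 4798 = (-6*0)*(7*(-2)) - 4798 = 0*(-14) - 4798 = 0 - 4798 = -4798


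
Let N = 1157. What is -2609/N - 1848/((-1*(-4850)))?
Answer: -7395893/2805725 ≈ -2.6360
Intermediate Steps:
-2609/N - 1848/((-1*(-4850))) = -2609/1157 - 1848/((-1*(-4850))) = -2609*1/1157 - 1848/4850 = -2609/1157 - 1848*1/4850 = -2609/1157 - 924/2425 = -7395893/2805725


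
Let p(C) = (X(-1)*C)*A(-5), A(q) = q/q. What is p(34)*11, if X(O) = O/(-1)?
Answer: 374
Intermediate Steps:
A(q) = 1
X(O) = -O (X(O) = O*(-1) = -O)
p(C) = C (p(C) = ((-1*(-1))*C)*1 = (1*C)*1 = C*1 = C)
p(34)*11 = 34*11 = 374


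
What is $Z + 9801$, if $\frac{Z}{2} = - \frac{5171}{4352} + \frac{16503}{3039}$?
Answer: $\frac{21622928817}{2204288} \approx 9809.5$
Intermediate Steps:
$Z = \frac{18702129}{2204288}$ ($Z = 2 \left(- \frac{5171}{4352} + \frac{16503}{3039}\right) = 2 \left(\left(-5171\right) \frac{1}{4352} + 16503 \cdot \frac{1}{3039}\right) = 2 \left(- \frac{5171}{4352} + \frac{5501}{1013}\right) = 2 \cdot \frac{18702129}{4408576} = \frac{18702129}{2204288} \approx 8.4844$)
$Z + 9801 = \frac{18702129}{2204288} + 9801 = \frac{21622928817}{2204288}$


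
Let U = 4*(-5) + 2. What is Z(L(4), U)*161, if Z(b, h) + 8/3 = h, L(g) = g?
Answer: -9982/3 ≈ -3327.3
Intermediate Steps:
U = -18 (U = -20 + 2 = -18)
Z(b, h) = -8/3 + h
Z(L(4), U)*161 = (-8/3 - 18)*161 = -62/3*161 = -9982/3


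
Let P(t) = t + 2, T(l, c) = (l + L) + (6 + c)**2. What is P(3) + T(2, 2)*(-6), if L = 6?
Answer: -427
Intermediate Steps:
T(l, c) = 6 + l + (6 + c)**2 (T(l, c) = (l + 6) + (6 + c)**2 = (6 + l) + (6 + c)**2 = 6 + l + (6 + c)**2)
P(t) = 2 + t
P(3) + T(2, 2)*(-6) = (2 + 3) + (6 + 2 + (6 + 2)**2)*(-6) = 5 + (6 + 2 + 8**2)*(-6) = 5 + (6 + 2 + 64)*(-6) = 5 + 72*(-6) = 5 - 432 = -427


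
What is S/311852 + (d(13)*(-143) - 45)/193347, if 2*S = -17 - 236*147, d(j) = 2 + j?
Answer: -2692264261/40197099096 ≈ -0.066977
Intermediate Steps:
S = -34709/2 (S = (-17 - 236*147)/2 = (-17 - 34692)/2 = (1/2)*(-34709) = -34709/2 ≈ -17355.)
S/311852 + (d(13)*(-143) - 45)/193347 = -34709/2/311852 + ((2 + 13)*(-143) - 45)/193347 = -34709/2*1/311852 + (15*(-143) - 45)*(1/193347) = -34709/623704 + (-2145 - 45)*(1/193347) = -34709/623704 - 2190*1/193347 = -34709/623704 - 730/64449 = -2692264261/40197099096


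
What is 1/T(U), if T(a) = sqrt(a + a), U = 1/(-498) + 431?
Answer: sqrt(53444613)/214637 ≈ 0.034060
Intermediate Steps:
U = 214637/498 (U = -1/498 + 431 = 214637/498 ≈ 431.00)
T(a) = sqrt(2)*sqrt(a) (T(a) = sqrt(2*a) = sqrt(2)*sqrt(a))
1/T(U) = 1/(sqrt(2)*sqrt(214637/498)) = 1/(sqrt(2)*(sqrt(106889226)/498)) = 1/(sqrt(53444613)/249) = sqrt(53444613)/214637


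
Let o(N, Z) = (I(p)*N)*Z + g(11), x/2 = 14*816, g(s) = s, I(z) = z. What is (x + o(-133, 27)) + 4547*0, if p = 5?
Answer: 4904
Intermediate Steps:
x = 22848 (x = 2*(14*816) = 2*11424 = 22848)
o(N, Z) = 11 + 5*N*Z (o(N, Z) = (5*N)*Z + 11 = 5*N*Z + 11 = 11 + 5*N*Z)
(x + o(-133, 27)) + 4547*0 = (22848 + (11 + 5*(-133)*27)) + 4547*0 = (22848 + (11 - 17955)) + 0 = (22848 - 17944) + 0 = 4904 + 0 = 4904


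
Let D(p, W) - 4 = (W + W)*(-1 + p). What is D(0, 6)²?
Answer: 64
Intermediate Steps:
D(p, W) = 4 + 2*W*(-1 + p) (D(p, W) = 4 + (W + W)*(-1 + p) = 4 + (2*W)*(-1 + p) = 4 + 2*W*(-1 + p))
D(0, 6)² = (4 - 2*6 + 2*6*0)² = (4 - 12 + 0)² = (-8)² = 64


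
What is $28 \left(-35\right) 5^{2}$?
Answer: $-24500$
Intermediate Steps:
$28 \left(-35\right) 5^{2} = \left(-980\right) 25 = -24500$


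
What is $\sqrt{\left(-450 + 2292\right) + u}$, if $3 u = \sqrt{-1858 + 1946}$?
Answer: $\frac{\sqrt{16578 + 6 \sqrt{22}}}{3} \approx 42.955$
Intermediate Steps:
$u = \frac{2 \sqrt{22}}{3}$ ($u = \frac{\sqrt{-1858 + 1946}}{3} = \frac{\sqrt{88}}{3} = \frac{2 \sqrt{22}}{3} \approx 3.1269$)
$\sqrt{\left(-450 + 2292\right) + u} = \sqrt{\left(-450 + 2292\right) + \frac{2 \sqrt{22}}{3}} = \sqrt{1842 + \frac{2 \sqrt{22}}{3}}$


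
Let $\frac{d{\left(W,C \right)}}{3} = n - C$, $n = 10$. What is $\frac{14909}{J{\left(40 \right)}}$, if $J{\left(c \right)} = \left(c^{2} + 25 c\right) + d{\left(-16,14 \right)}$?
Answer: $\frac{14909}{2588} \approx 5.7608$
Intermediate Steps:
$d{\left(W,C \right)} = 30 - 3 C$ ($d{\left(W,C \right)} = 3 \left(10 - C\right) = 30 - 3 C$)
$J{\left(c \right)} = -12 + c^{2} + 25 c$ ($J{\left(c \right)} = \left(c^{2} + 25 c\right) + \left(30 - 42\right) = \left(c^{2} + 25 c\right) - 12 = -12 + c^{2} + 25 c$)
$\frac{14909}{J{\left(40 \right)}} = \frac{14909}{-12 + 40^{2} + 25 \cdot 40} = \frac{14909}{-12 + 1600 + 1000} = \frac{14909}{2588}$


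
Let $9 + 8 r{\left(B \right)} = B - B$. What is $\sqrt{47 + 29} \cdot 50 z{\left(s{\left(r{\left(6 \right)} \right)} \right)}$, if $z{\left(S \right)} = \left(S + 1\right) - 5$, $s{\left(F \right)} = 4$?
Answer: $0$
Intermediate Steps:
$r{\left(B \right)} = - \frac{9}{8}$ ($r{\left(B \right)} = - \frac{9}{8} + \frac{B - B}{8} = - \frac{9}{8} + \frac{1}{8} \cdot 0 = - \frac{9}{8} + 0 = - \frac{9}{8}$)
$z{\left(S \right)} = -4 + S$ ($z{\left(S \right)} = \left(1 + S\right) - 5 = -4 + S$)
$\sqrt{47 + 29} \cdot 50 z{\left(s{\left(r{\left(6 \right)} \right)} \right)} = \sqrt{47 + 29} \cdot 50 \left(-4 + 4\right) = \sqrt{76} \cdot 50 \cdot 0 = 2 \sqrt{19} \cdot 50 \cdot 0 = 100 \sqrt{19} \cdot 0 = 0$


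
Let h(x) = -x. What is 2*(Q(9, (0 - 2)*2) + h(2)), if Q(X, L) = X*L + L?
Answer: -84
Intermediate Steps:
Q(X, L) = L + L*X (Q(X, L) = L*X + L = L + L*X)
2*(Q(9, (0 - 2)*2) + h(2)) = 2*(((0 - 2)*2)*(1 + 9) - 1*2) = 2*(-2*2*10 - 2) = 2*(-4*10 - 2) = 2*(-40 - 2) = 2*(-42) = -84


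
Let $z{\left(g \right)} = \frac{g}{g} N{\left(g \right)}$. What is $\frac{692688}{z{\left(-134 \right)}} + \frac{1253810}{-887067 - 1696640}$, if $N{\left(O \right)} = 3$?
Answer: $\frac{596566357662}{2583707} \approx 2.309 \cdot 10^{5}$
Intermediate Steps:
$z{\left(g \right)} = 3$ ($z{\left(g \right)} = \frac{g}{g} 3 = 1 \cdot 3 = 3$)
$\frac{692688}{z{\left(-134 \right)}} + \frac{1253810}{-887067 - 1696640} = \frac{692688}{3} + \frac{1253810}{-887067 - 1696640} = 692688 \cdot \frac{1}{3} + \frac{1253810}{-887067 - 1696640} = 230896 + \frac{1253810}{-2583707} = 230896 + 1253810 \left(- \frac{1}{2583707}\right) = 230896 - \frac{1253810}{2583707} = \frac{596566357662}{2583707}$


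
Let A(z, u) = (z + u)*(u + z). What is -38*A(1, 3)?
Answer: -608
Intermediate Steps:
A(z, u) = (u + z)² (A(z, u) = (u + z)*(u + z) = (u + z)²)
-38*A(1, 3) = -38*(3 + 1)² = -38*4² = -38*16 = -608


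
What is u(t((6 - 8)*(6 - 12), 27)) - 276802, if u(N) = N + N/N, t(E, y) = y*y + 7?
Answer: -276065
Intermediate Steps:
t(E, y) = 7 + y² (t(E, y) = y² + 7 = 7 + y²)
u(N) = 1 + N (u(N) = N + 1 = 1 + N)
u(t((6 - 8)*(6 - 12), 27)) - 276802 = (1 + (7 + 27²)) - 276802 = (1 + (7 + 729)) - 276802 = (1 + 736) - 276802 = 737 - 276802 = -276065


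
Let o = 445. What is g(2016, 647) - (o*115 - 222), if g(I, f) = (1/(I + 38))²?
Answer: -214966426947/4218916 ≈ -50953.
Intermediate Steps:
g(I, f) = (38 + I)⁻² (g(I, f) = (1/(38 + I))² = (38 + I)⁻²)
g(2016, 647) - (o*115 - 222) = (38 + 2016)⁻² - (445*115 - 222) = 2054⁻² - (51175 - 222) = 1/4218916 - 1*50953 = 1/4218916 - 50953 = -214966426947/4218916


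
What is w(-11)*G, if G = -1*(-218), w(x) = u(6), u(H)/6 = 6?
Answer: 7848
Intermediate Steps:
u(H) = 36 (u(H) = 6*6 = 36)
w(x) = 36
G = 218
w(-11)*G = 36*218 = 7848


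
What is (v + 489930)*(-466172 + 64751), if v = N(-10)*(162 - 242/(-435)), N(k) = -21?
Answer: -28318190654586/145 ≈ -1.9530e+11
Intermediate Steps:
v = -494984/145 (v = -21*(162 - 242/(-435)) = -21*(162 - 242*(-1/435)) = -21*(162 + 242/435) = -21*70712/435 = -494984/145 ≈ -3413.7)
(v + 489930)*(-466172 + 64751) = (-494984/145 + 489930)*(-466172 + 64751) = (70544866/145)*(-401421) = -28318190654586/145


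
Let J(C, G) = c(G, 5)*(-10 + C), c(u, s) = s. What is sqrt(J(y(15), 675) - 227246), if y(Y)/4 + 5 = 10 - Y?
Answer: 2*I*sqrt(56874) ≈ 476.97*I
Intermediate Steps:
y(Y) = 20 - 4*Y (y(Y) = -20 + 4*(10 - Y) = -20 + (40 - 4*Y) = 20 - 4*Y)
J(C, G) = -50 + 5*C (J(C, G) = 5*(-10 + C) = -50 + 5*C)
sqrt(J(y(15), 675) - 227246) = sqrt((-50 + 5*(20 - 4*15)) - 227246) = sqrt((-50 + 5*(20 - 60)) - 227246) = sqrt((-50 + 5*(-40)) - 227246) = sqrt((-50 - 200) - 227246) = sqrt(-250 - 227246) = sqrt(-227496) = 2*I*sqrt(56874)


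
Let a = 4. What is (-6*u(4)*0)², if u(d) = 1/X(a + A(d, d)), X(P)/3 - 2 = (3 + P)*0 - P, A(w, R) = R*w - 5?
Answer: 0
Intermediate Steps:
A(w, R) = -5 + R*w
X(P) = 6 - 3*P (X(P) = 6 + 3*((3 + P)*0 - P) = 6 + 3*(0 - P) = 6 + 3*(-P) = 6 - 3*P)
u(d) = 1/(9 - 3*d²) (u(d) = 1/(6 - 3*(4 + (-5 + d*d))) = 1/(6 - 3*(4 + (-5 + d²))) = 1/(6 - 3*(-1 + d²)) = 1/(6 + (3 - 3*d²)) = 1/(9 - 3*d²))
(-6*u(4)*0)² = (-(-6)/(-9 + 3*4²)*0)² = (-(-6)/(-9 + 3*16)*0)² = (-(-6)/(-9 + 48)*0)² = (-(-6)/39*0)² = (-6*(-1/39)*0)² = ((2/13)*0)² = 0² = 0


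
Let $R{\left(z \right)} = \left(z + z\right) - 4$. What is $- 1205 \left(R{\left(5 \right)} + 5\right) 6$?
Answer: $-79530$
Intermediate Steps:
$R{\left(z \right)} = -4 + 2 z$ ($R{\left(z \right)} = 2 z - 4 = -4 + 2 z$)
$- 1205 \left(R{\left(5 \right)} + 5\right) 6 = - 1205 \left(\left(-4 + 2 \cdot 5\right) + 5\right) 6 = - 1205 \left(\left(-4 + 10\right) + 5\right) 6 = - 1205 \left(6 + 5\right) 6 = - 1205 \cdot 11 \cdot 6 = \left(-1205\right) 66 = -79530$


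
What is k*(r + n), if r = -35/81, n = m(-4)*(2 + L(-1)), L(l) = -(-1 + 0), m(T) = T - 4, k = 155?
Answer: -306745/81 ≈ -3787.0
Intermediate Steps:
m(T) = -4 + T
L(l) = 1 (L(l) = -1*(-1) = 1)
n = -24 (n = (-4 - 4)*(2 + 1) = -8*3 = -24)
r = -35/81 (r = -35*1/81 = -35/81 ≈ -0.43210)
k*(r + n) = 155*(-35/81 - 24) = 155*(-1979/81) = -306745/81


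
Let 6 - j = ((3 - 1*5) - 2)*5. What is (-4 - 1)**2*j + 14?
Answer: 664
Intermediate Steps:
j = 26 (j = 6 - ((3 - 1*5) - 2)*5 = 6 - ((3 - 5) - 2)*5 = 6 - (-2 - 2)*5 = 6 - (-4)*5 = 6 - 1*(-20) = 6 + 20 = 26)
(-4 - 1)**2*j + 14 = (-4 - 1)**2*26 + 14 = (-5)**2*26 + 14 = 25*26 + 14 = 650 + 14 = 664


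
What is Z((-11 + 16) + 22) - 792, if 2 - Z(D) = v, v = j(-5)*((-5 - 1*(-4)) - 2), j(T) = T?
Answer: -805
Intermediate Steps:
v = 15 (v = -5*((-5 - 1*(-4)) - 2) = -5*((-5 + 4) - 2) = -5*(-1 - 2) = -5*(-3) = 15)
Z(D) = -13 (Z(D) = 2 - 1*15 = 2 - 15 = -13)
Z((-11 + 16) + 22) - 792 = -13 - 792 = -805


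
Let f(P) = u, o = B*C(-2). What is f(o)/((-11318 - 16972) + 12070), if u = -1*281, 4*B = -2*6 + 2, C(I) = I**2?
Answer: 281/16220 ≈ 0.017324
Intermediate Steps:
B = -5/2 (B = (-2*6 + 2)/4 = (-12 + 2)/4 = (1/4)*(-10) = -5/2 ≈ -2.5000)
o = -10 (o = -5/2*(-2)**2 = -5/2*4 = -10)
u = -281
f(P) = -281
f(o)/((-11318 - 16972) + 12070) = -281/((-11318 - 16972) + 12070) = -281/(-28290 + 12070) = -281/(-16220) = -281*(-1/16220) = 281/16220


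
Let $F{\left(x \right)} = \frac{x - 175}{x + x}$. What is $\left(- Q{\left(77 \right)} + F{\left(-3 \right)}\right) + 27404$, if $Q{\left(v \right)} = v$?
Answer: $\frac{82070}{3} \approx 27357.0$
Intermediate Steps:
$F{\left(x \right)} = \frac{-175 + x}{2 x}$
$\left(- Q{\left(77 \right)} + F{\left(-3 \right)}\right) + 27404 = \left(\left(-1\right) 77 + \frac{-175 - 3}{2 \left(-3\right)}\right) + 27404 = \left(-77 + \frac{1}{2} \left(- \frac{1}{3}\right) \left(-178\right)\right) + 27404 = \left(-77 + \frac{89}{3}\right) + 27404 = - \frac{142}{3} + 27404 = \frac{82070}{3}$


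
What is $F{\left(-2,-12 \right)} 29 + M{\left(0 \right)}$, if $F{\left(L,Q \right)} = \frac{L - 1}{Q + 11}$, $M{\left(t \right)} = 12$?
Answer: $99$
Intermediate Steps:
$F{\left(L,Q \right)} = \frac{-1 + L}{11 + Q}$
$F{\left(-2,-12 \right)} 29 + M{\left(0 \right)} = \frac{-1 - 2}{11 - 12} \cdot 29 + 12 = \frac{1}{-1} \left(-3\right) 29 + 12 = \left(-1\right) \left(-3\right) 29 + 12 = 3 \cdot 29 + 12 = 87 + 12 = 99$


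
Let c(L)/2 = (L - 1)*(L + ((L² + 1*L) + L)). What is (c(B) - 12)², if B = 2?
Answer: 64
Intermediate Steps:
c(L) = 2*(-1 + L)*(L² + 3*L) (c(L) = 2*((L - 1)*(L + ((L² + 1*L) + L))) = 2*((-1 + L)*(L + ((L² + L) + L))) = 2*((-1 + L)*(L + ((L + L²) + L))) = 2*((-1 + L)*(L + (L² + 2*L))) = 2*((-1 + L)*(L² + 3*L)) = 2*(-1 + L)*(L² + 3*L))
(c(B) - 12)² = (2*2*(-3 + 2² + 2*2) - 12)² = (2*2*(-3 + 4 + 4) - 12)² = (2*2*5 - 12)² = (20 - 12)² = 8² = 64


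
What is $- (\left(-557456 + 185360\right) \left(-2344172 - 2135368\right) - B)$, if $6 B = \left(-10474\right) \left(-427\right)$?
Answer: $- \frac{5000454511321}{3} \approx -1.6668 \cdot 10^{12}$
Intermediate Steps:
$B = \frac{2236199}{3}$ ($B = \frac{\left(-10474\right) \left(-427\right)}{6} = \frac{1}{6} \cdot 4472398 = \frac{2236199}{3} \approx 7.454 \cdot 10^{5}$)
$- (\left(-557456 + 185360\right) \left(-2344172 - 2135368\right) - B) = - (\left(-557456 + 185360\right) \left(-2344172 - 2135368\right) - \frac{2236199}{3}) = - (\left(-372096\right) \left(-4479540\right) - \frac{2236199}{3}) = - (1666818915840 - \frac{2236199}{3}) = \left(-1\right) \frac{5000454511321}{3} = - \frac{5000454511321}{3}$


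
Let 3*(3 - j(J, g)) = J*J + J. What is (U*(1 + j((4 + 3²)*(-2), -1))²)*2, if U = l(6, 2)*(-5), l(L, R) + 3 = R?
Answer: 4070440/9 ≈ 4.5227e+5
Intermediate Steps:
l(L, R) = -3 + R
U = 5 (U = (-3 + 2)*(-5) = -1*(-5) = 5)
j(J, g) = 3 - J/3 - J²/3 (j(J, g) = 3 - (J*J + J)/3 = 3 - (J² + J)/3 = 3 - (J + J²)/3 = 3 + (-J/3 - J²/3) = 3 - J/3 - J²/3)
(U*(1 + j((4 + 3²)*(-2), -1))²)*2 = (5*(1 + (3 - (4 + 3²)*(-2)/3 - 4*(4 + 3²)²/3))²)*2 = (5*(1 + (3 - (4 + 9)*(-2)/3 - 4*(4 + 9)²/3))²)*2 = (5*(1 + (3 - 13*(-2)/3 - (13*(-2))²/3))²)*2 = (5*(1 + (3 - ⅓*(-26) - ⅓*(-26)²))²)*2 = (5*(1 + (3 + 26/3 - ⅓*676))²)*2 = (5*(1 + (3 + 26/3 - 676/3))²)*2 = (5*(1 - 641/3)²)*2 = (5*(-638/3)²)*2 = (5*(407044/9))*2 = (2035220/9)*2 = 4070440/9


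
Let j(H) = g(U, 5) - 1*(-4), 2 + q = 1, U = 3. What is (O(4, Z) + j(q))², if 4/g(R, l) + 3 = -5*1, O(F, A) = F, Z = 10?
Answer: 225/4 ≈ 56.250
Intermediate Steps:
q = -1 (q = -2 + 1 = -1)
g(R, l) = -½ (g(R, l) = 4/(-3 - 5*1) = 4/(-3 - 5) = 4/(-8) = 4*(-⅛) = -½)
j(H) = 7/2 (j(H) = -½ - 1*(-4) = -½ + 4 = 7/2)
(O(4, Z) + j(q))² = (4 + 7/2)² = (15/2)² = 225/4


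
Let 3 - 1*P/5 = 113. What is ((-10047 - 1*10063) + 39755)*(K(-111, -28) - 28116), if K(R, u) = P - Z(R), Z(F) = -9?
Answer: -562966765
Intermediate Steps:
P = -550 (P = 15 - 5*113 = 15 - 565 = -550)
K(R, u) = -541 (K(R, u) = -550 - 1*(-9) = -550 + 9 = -541)
((-10047 - 1*10063) + 39755)*(K(-111, -28) - 28116) = ((-10047 - 1*10063) + 39755)*(-541 - 28116) = ((-10047 - 10063) + 39755)*(-28657) = (-20110 + 39755)*(-28657) = 19645*(-28657) = -562966765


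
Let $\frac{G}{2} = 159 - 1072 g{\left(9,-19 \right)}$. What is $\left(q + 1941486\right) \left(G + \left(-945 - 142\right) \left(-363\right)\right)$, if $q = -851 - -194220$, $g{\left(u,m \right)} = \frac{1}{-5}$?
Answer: $843967530469$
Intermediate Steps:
$g{\left(u,m \right)} = - \frac{1}{5}$
$q = 193369$ ($q = -851 + 194220 = 193369$)
$G = \frac{3734}{5}$ ($G = 2 \left(159 - - \frac{1072}{5}\right) = 2 \left(159 + \frac{1072}{5}\right) = 2 \cdot \frac{1867}{5} = \frac{3734}{5} \approx 746.8$)
$\left(q + 1941486\right) \left(G + \left(-945 - 142\right) \left(-363\right)\right) = \left(193369 + 1941486\right) \left(\frac{3734}{5} + \left(-945 - 142\right) \left(-363\right)\right) = 2134855 \left(\frac{3734}{5} - -394581\right) = 2134855 \left(\frac{3734}{5} + 394581\right) = 2134855 \cdot \frac{1976639}{5} = 843967530469$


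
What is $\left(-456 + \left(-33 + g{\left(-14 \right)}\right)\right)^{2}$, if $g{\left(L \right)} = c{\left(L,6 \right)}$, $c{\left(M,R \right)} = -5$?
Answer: $244036$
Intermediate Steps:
$g{\left(L \right)} = -5$
$\left(-456 + \left(-33 + g{\left(-14 \right)}\right)\right)^{2} = \left(-456 - 38\right)^{2} = \left(-494\right)^{2} = 244036$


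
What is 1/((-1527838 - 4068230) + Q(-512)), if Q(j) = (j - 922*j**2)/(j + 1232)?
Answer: -3/17795276 ≈ -1.6858e-7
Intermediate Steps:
Q(j) = (j - 922*j**2)/(1232 + j)
1/((-1527838 - 4068230) + Q(-512)) = 1/((-1527838 - 4068230) - 512*(1 - 922*(-512))/(1232 - 512)) = 1/(-5596068 - 512*(1 + 472064)/720) = 1/(-5596068 - 512*1/720*472065) = 1/(-5596068 - 1007072/3) = 1/(-17795276/3) = -3/17795276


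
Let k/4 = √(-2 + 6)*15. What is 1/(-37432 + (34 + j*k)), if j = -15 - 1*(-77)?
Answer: -1/29958 ≈ -3.3380e-5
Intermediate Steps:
j = 62 (j = -15 + 77 = 62)
k = 120 (k = 4*(√(-2 + 6)*15) = 4*(√4*15) = 4*(2*15) = 4*30 = 120)
1/(-37432 + (34 + j*k)) = 1/(-37432 + (34 + 62*120)) = 1/(-37432 + (34 + 7440)) = 1/(-37432 + 7474) = 1/(-29958) = -1/29958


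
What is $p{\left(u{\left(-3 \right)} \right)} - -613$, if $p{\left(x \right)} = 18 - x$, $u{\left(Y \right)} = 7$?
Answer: $624$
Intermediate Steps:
$p{\left(u{\left(-3 \right)} \right)} - -613 = \left(18 - 7\right) - -613 = \left(18 - 7\right) + 613 = 11 + 613 = 624$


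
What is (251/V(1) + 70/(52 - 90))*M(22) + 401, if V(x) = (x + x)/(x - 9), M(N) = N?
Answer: -412823/19 ≈ -21728.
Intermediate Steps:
V(x) = 2*x/(-9 + x) (V(x) = (2*x)/(-9 + x) = 2*x/(-9 + x))
(251/V(1) + 70/(52 - 90))*M(22) + 401 = (251/((2*1/(-9 + 1))) + 70/(52 - 90))*22 + 401 = (251/((2*1/(-8))) + 70/(-38))*22 + 401 = (251/((2*1*(-⅛))) + 70*(-1/38))*22 + 401 = (251/(-¼) - 35/19)*22 + 401 = (251*(-4) - 35/19)*22 + 401 = (-1004 - 35/19)*22 + 401 = -19111/19*22 + 401 = -420442/19 + 401 = -412823/19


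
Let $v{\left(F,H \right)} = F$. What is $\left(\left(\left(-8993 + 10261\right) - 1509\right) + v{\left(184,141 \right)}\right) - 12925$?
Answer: $-12982$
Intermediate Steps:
$\left(\left(\left(-8993 + 10261\right) - 1509\right) + v{\left(184,141 \right)}\right) - 12925 = \left(\left(\left(-8993 + 10261\right) - 1509\right) + 184\right) - 12925 = \left(\left(1268 - 1509\right) + 184\right) - 12925 = \left(-241 + 184\right) - 12925 = -57 - 12925 = -12982$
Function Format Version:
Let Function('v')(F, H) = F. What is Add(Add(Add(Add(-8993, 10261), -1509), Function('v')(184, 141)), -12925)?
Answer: -12982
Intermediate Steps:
Add(Add(Add(Add(-8993, 10261), -1509), Function('v')(184, 141)), -12925) = Add(Add(Add(Add(-8993, 10261), -1509), 184), -12925) = Add(Add(Add(1268, -1509), 184), -12925) = Add(Add(-241, 184), -12925) = Add(-57, -12925) = -12982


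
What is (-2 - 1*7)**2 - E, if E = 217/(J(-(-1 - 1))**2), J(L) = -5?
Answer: 1808/25 ≈ 72.320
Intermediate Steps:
E = 217/25 (E = 217/((-5)**2) = 217/25 ≈ 8.6800)
(-2 - 1*7)**2 - E = (-2 - 1*7)**2 - 1*217/25 = (-2 - 7)**2 - 217/25 = (-9)**2 - 217/25 = 81 - 217/25 = 1808/25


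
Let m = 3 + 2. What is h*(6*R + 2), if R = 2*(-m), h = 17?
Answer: -986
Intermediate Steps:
m = 5
R = -10 (R = 2*(-1*5) = 2*(-5) = -10)
h*(6*R + 2) = 17*(6*(-10) + 2) = 17*(-60 + 2) = 17*(-58) = -986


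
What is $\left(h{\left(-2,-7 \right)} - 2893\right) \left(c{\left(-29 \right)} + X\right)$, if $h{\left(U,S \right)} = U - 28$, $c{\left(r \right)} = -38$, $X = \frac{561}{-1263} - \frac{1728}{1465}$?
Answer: $\frac{71433773499}{616765} \approx 1.1582 \cdot 10^{5}$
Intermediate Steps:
$X = - \frac{1001443}{616765}$ ($X = 561 \left(- \frac{1}{1263}\right) - \frac{1728}{1465} = - \frac{187}{421} - \frac{1728}{1465} = - \frac{1001443}{616765} \approx -1.6237$)
$h{\left(U,S \right)} = -28 + U$ ($h{\left(U,S \right)} = U - 28 = -28 + U$)
$\left(h{\left(-2,-7 \right)} - 2893\right) \left(c{\left(-29 \right)} + X\right) = \left(\left(-28 - 2\right) - 2893\right) \left(-38 - \frac{1001443}{616765}\right) = \left(-30 - 2893\right) \left(- \frac{24438513}{616765}\right) = \left(-2923\right) \left(- \frac{24438513}{616765}\right) = \frac{71433773499}{616765}$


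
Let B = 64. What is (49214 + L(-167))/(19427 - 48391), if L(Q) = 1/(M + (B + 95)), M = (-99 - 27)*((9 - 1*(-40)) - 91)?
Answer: -268265515/157882764 ≈ -1.6991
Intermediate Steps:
M = 5292 (M = -126*((9 + 40) - 91) = -126*(49 - 91) = -126*(-42) = 5292)
L(Q) = 1/5451 (L(Q) = 1/(5292 + (64 + 95)) = 1/(5292 + 159) = 1/5451)
(49214 + L(-167))/(19427 - 48391) = (49214 + 1/5451)/(19427 - 48391) = (268265515/5451)/(-28964) = (268265515/5451)*(-1/28964) = -268265515/157882764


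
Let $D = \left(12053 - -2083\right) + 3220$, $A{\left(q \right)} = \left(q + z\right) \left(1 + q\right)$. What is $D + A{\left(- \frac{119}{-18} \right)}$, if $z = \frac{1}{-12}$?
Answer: $\frac{11278883}{648} \approx 17406.0$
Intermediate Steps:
$z = - \frac{1}{12} \approx -0.083333$
$A{\left(q \right)} = \left(1 + q\right) \left(- \frac{1}{12} + q\right)$ ($A{\left(q \right)} = \left(q - \frac{1}{12}\right) \left(1 + q\right) = \left(- \frac{1}{12} + q\right) \left(1 + q\right) = \left(1 + q\right) \left(- \frac{1}{12} + q\right)$)
$D = 17356$ ($D = \left(12053 + \left(-17 + 2100\right)\right) + 3220 = \left(12053 + 2083\right) + 3220 = 14136 + 3220 = 17356$)
$D + A{\left(- \frac{119}{-18} \right)} = 17356 + \left(- \frac{1}{12} + \left(- \frac{119}{-18}\right)^{2} + \frac{11 \left(- \frac{119}{-18}\right)}{12}\right) = 17356 + \left(- \frac{1}{12} + \left(\left(-119\right) \left(- \frac{1}{18}\right)\right)^{2} + \frac{11 \left(\left(-119\right) \left(- \frac{1}{18}\right)\right)}{12}\right) = 17356 + \left(- \frac{1}{12} + \left(\frac{119}{18}\right)^{2} + \frac{11}{12} \cdot \frac{119}{18}\right) = 17356 + \left(- \frac{1}{12} + \frac{14161}{324} + \frac{1309}{216}\right) = 17356 + \frac{32195}{648} = \frac{11278883}{648}$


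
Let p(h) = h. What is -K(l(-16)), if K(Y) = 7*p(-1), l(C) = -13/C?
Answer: 7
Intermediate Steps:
K(Y) = -7 (K(Y) = 7*(-1) = -7)
-K(l(-16)) = -1*(-7) = 7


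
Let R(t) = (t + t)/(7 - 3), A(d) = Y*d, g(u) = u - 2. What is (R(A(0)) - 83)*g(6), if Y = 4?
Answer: -332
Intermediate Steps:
g(u) = -2 + u
A(d) = 4*d
R(t) = t/2 (R(t) = (2*t)/4 = (2*t)*(¼) = t/2)
(R(A(0)) - 83)*g(6) = ((4*0)/2 - 83)*(-2 + 6) = ((½)*0 - 83)*4 = (0 - 83)*4 = -83*4 = -332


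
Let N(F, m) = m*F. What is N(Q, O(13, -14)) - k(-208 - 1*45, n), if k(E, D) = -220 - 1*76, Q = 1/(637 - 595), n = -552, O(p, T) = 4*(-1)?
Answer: 6214/21 ≈ 295.90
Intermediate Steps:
O(p, T) = -4
Q = 1/42 ≈ 0.023810
k(E, D) = -296 (k(E, D) = -220 - 76 = -296)
N(F, m) = F*m
N(Q, O(13, -14)) - k(-208 - 1*45, n) = (1/42)*(-4) - 1*(-296) = -2/21 + 296 = 6214/21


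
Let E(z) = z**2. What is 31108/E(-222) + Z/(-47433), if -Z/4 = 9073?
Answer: 272013391/194807331 ≈ 1.3963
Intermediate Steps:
Z = -36292 (Z = -4*9073 = -36292)
31108/E(-222) + Z/(-47433) = 31108/((-222)**2) - 36292/(-47433) = 31108/49284 - 36292*(-1/47433) = 31108*(1/49284) + 36292/47433 = 7777/12321 + 36292/47433 = 272013391/194807331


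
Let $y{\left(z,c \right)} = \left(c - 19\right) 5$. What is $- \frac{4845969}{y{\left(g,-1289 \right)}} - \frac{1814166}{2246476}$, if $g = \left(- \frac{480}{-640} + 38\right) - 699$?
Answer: $\frac{906207367467}{1224329420} \approx 740.17$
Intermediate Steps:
$g = - \frac{2641}{4}$ ($g = \left(\left(-480\right) \left(- \frac{1}{640}\right) + 38\right) - 699 = \left(\frac{3}{4} + 38\right) - 699 = \frac{155}{4} - 699 = - \frac{2641}{4} \approx -660.25$)
$y{\left(z,c \right)} = -95 + 5 c$ ($y{\left(z,c \right)} = \left(-19 + c\right) 5 = -95 + 5 c$)
$- \frac{4845969}{y{\left(g,-1289 \right)}} - \frac{1814166}{2246476} = - \frac{4845969}{-95 + 5 \left(-1289\right)} - \frac{1814166}{2246476} = - \frac{4845969}{-95 - 6445} - \frac{907083}{1123238} = - \frac{4845969}{-6540} - \frac{907083}{1123238} = \left(-4845969\right) \left(- \frac{1}{6540}\right) - \frac{907083}{1123238} = \frac{1615323}{2180} - \frac{907083}{1123238} = \frac{906207367467}{1224329420}$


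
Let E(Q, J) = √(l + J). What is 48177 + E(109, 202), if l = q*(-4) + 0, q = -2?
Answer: 48177 + √210 ≈ 48192.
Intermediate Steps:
l = 8 (l = -2*(-4) + 0 = 8 + 0 = 8)
E(Q, J) = √(8 + J)
48177 + E(109, 202) = 48177 + √(8 + 202) = 48177 + √210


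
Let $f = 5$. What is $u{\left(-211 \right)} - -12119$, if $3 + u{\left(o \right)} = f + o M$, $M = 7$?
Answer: $10644$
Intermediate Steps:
$u{\left(o \right)} = 2 + 7 o$ ($u{\left(o \right)} = -3 + \left(5 + o 7\right) = -3 + \left(5 + 7 o\right) = 2 + 7 o$)
$u{\left(-211 \right)} - -12119 = \left(2 + 7 \left(-211\right)\right) - -12119 = \left(2 - 1477\right) + 12119 = -1475 + 12119 = 10644$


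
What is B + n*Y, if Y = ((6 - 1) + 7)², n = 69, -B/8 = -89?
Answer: 10648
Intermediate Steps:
B = 712 (B = -8*(-89) = 712)
Y = 144 (Y = (5 + 7)² = 12² = 144)
B + n*Y = 712 + 69*144 = 712 + 9936 = 10648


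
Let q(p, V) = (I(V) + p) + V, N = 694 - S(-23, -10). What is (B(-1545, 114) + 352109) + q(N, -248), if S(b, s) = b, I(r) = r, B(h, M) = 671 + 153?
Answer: 353154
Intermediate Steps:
B(h, M) = 824
N = 717 (N = 694 - 1*(-23) = 694 + 23 = 717)
q(p, V) = p + 2*V (q(p, V) = (V + p) + V = p + 2*V)
(B(-1545, 114) + 352109) + q(N, -248) = (824 + 352109) + (717 + 2*(-248)) = 352933 + (717 - 496) = 352933 + 221 = 353154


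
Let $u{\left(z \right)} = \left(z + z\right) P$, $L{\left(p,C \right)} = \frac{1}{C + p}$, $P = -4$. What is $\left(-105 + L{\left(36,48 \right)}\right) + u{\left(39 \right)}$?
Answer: $- \frac{35027}{84} \approx -416.99$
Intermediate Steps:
$u{\left(z \right)} = - 8 z$ ($u{\left(z \right)} = \left(z + z\right) \left(-4\right) = 2 z \left(-4\right) = - 8 z$)
$\left(-105 + L{\left(36,48 \right)}\right) + u{\left(39 \right)} = \left(-105 + \frac{1}{48 + 36}\right) - 312 = \left(-105 + \frac{1}{84}\right) - 312 = - \frac{8819}{84} - 312 = - \frac{35027}{84}$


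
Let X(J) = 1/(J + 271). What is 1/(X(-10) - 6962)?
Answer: -261/1817081 ≈ -0.00014364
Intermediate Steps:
X(J) = 1/(271 + J)
1/(X(-10) - 6962) = 1/(1/(271 - 10) - 6962) = 1/(1/261 - 6962) = 1/(-1817081/261) = -261/1817081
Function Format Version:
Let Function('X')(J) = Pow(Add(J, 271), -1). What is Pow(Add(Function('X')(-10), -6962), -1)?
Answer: Rational(-261, 1817081) ≈ -0.00014364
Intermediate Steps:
Function('X')(J) = Pow(Add(271, J), -1)
Pow(Add(Function('X')(-10), -6962), -1) = Pow(Add(Pow(Add(271, -10), -1), -6962), -1) = Pow(Add(Pow(261, -1), -6962), -1) = Pow(Add(Rational(1, 261), -6962), -1) = Pow(Rational(-1817081, 261), -1) = Rational(-261, 1817081)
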